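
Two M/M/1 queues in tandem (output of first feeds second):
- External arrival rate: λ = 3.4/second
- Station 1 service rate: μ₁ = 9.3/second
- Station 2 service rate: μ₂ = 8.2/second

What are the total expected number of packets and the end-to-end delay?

By Jackson's theorem, each station behaves as independent M/M/1.
Station 1: ρ₁ = 3.4/9.3 = 0.3656, L₁ = ρ₁/(1-ρ₁) = λ/(μ₁-λ) = 3.4/5.90 = 0.5763
Station 2: ρ₂ = 3.4/8.2 = 0.4146, L₂ = ρ₂/(1-ρ₂) = λ/(μ₂-λ) = 3.4/4.80 = 0.7083
Total: L = L₁ + L₂ = 0.5763 + 0.7083 = 1.2846
W = L/λ = 1.2846/3.4 = 0.3778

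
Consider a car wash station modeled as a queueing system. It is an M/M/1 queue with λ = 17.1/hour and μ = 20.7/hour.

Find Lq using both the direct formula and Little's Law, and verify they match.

Method 1 (direct): Lq = λ²/(μ(μ-λ)) = 292.41/(20.7 × 3.60) = 3.9239

Method 2 (Little's Law):
W = 1/(μ-λ) = 1/3.60 = 0.27778
Wq = W - 1/μ = 0.27778 - 0.048309 = 0.22947
Lq = λWq = 17.1 × 0.22947 = 3.9239 ✔ (matches Method 1)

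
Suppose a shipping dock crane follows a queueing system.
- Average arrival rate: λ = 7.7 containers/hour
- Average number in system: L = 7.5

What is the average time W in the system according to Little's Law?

Little's Law: L = λW, so W = L/λ
W = 7.5/7.7 = 0.9740 hours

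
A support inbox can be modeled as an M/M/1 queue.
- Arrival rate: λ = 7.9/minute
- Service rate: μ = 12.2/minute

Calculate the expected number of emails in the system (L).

ρ = λ/μ = 7.9/12.2 = 0.6475
For M/M/1: L = λ/(μ-λ)
L = 7.9/(12.2-7.9) = 7.9/4.30
L = 1.8372 emails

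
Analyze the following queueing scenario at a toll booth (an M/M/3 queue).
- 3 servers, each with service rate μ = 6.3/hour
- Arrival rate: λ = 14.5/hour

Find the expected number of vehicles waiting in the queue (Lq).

Traffic intensity: ρ = λ/(cμ) = 14.5/(3×6.3) = 0.7672
Since ρ = 0.7672 < 1, system is stable.
Offered load a = λ/μ = cρ = 14.5/6.3 = 2.3016
P₀ = [ Σₙ₌₀^2 aⁿ/n! + a^3/(3!(1-ρ)) ]⁻¹
Σ = a^0/0! + a^1/1! + a^2/2! = 1.00000 + 2.30159 + 2.64865 = 5.9502
a^3/(3!(1-ρ)) = 12.1922/(6 × 0.232804) = 8.7285
P₀ = 1/(5.9502 + 8.7285) = 0.06813
Lq = P₀·a^3·ρ / (3!(1-ρ)²) = 0.068126 × 12.1922 × 0.76720 / (6 × 0.054198) = 1.9596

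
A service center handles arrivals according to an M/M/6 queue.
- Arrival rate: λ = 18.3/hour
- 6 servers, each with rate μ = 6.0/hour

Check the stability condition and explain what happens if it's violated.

Stability requires ρ = λ/(cμ) < 1
ρ = 18.3/(6 × 6.0) = 18.3/36.00 = 0.5083
Since 0.5083 < 1, the system is STABLE.
The servers are busy 50.83% of the time.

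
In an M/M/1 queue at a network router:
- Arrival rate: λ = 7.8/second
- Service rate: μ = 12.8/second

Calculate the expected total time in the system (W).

First, compute utilization: ρ = λ/μ = 7.8/12.8 = 0.6094
For M/M/1: W = 1/(μ-λ)
W = 1/(12.8-7.8) = 1/5.00
W = 0.2000 seconds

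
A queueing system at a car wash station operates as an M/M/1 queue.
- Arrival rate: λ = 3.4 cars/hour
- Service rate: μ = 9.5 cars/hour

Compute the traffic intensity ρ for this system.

Server utilization: ρ = λ/μ
ρ = 3.4/9.5 = 0.3579
The server is busy 35.79% of the time.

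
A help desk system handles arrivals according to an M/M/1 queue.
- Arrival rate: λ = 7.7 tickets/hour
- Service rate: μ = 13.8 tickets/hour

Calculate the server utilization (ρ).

Server utilization: ρ = λ/μ
ρ = 7.7/13.8 = 0.5580
The server is busy 55.80% of the time.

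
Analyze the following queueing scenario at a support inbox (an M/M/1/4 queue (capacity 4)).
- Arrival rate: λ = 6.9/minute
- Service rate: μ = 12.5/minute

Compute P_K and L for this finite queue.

ρ = λ/μ = 6.9/12.5 = 0.5520
P₀ = (1-ρ)/(1-ρ^(K+1)) = (1-0.5520)/(1-0.5520^5) = 0.4480/0.9487 = 0.4722
P_K = P₀×ρ^K = 0.4722 × 0.5520^4 = 0.4722 × 0.09284 = 0.04384
Blocking probability P_4 = 0.04384 (4.38%)
L = ρ[1 - (K+1)ρ^K + Kρ^(K+1)] / [(1-ρ)(1-ρ^(K+1))]
L = 0.5520 × (1 - 5×0.092845 + 4×0.051250) / ((1 - 0.5520) × (1 - 0.051250)) = 0.9620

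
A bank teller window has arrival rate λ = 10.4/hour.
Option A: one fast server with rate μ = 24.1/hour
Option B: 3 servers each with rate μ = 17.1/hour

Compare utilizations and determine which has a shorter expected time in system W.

Option A: single server μ = 24.1 (M/M/1)
  ρ_A = 10.4/24.1 = 0.4315
  W_A = 1/(μ-λ) = 1/(24.1-10.4) = 1/13.70 = 0.07299

Option B: 3 servers μ = 17.1 (M/M/3)
  ρ_B = λ/(cμ) = 10.4/(3×17.1) = 0.2027
  Offered load a = λ/μ = cρ = 10.4/17.1 = 0.6082
  P₀ = [ Σₙ₌₀^2 aⁿ/n! + a^3/(3!(1-ρ)) ]⁻¹
  Σ = a^0/0! + a^1/1! + a^2/2! = 1.0000 + 0.6082 + 0.1849 = 1.7931
  a^3/(3!(1-ρ)) = 0.2250/(6 × 0.7973) = 0.04703
  P₀ = 1/(1.7931 + 0.04703) = 0.5434
  Lq = P₀·a^3·ρ / (3!(1-ρ)²) = 0.54343 × 0.22496 × 0.20273 / (6 × 0.63564) = 0.006498
  Wq_B = Lq/λ = 0.006498/10.4 = 0.0006248
  W_B = Wq_B + 1/μ = 0.0006248 + 0.05848 = 0.05910

Since W_B = 0.05910 < W_A = 0.07299, Option B (multiple servers) has the shorter time in system.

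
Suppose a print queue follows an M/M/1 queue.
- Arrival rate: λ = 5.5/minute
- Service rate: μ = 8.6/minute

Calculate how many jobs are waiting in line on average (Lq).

ρ = λ/μ = 5.5/8.6 = 0.6395
For M/M/1: Lq = λ²/(μ(μ-λ))
Lq = 30.25/(8.6 × 3.10)
Lq = 1.1347 jobs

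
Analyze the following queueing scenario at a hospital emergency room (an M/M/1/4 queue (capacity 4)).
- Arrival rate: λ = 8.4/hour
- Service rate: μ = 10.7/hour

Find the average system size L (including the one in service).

ρ = λ/μ = 8.4/10.7 = 0.785047
P₀ = (1-ρ)/(1-ρ^(K+1)) = (1-0.785047)/(1-0.785047^5) = 0.21495/0.70182 = 0.3063
P_K = P₀×ρ^K = 0.3063 × 0.785047^4 = 0.3063 × 0.3798 = 0.1163
L = ρ[1 - (K+1)ρ^K + Kρ^(K+1)] / [(1-ρ)(1-ρ^(K+1))]
L = 0.785047 × (1 - 5×0.3798242 + 4×0.2981798) / ((1 - 0.785047) × (1 - 0.2981798)) = 1.5278 patients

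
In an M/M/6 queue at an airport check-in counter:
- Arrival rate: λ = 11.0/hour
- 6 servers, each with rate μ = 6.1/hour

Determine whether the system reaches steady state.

Stability requires ρ = λ/(cμ) < 1
ρ = 11.0/(6 × 6.1) = 11.0/36.60 = 0.3005
Since 0.3005 < 1, the system is STABLE.
The servers are busy 30.05% of the time.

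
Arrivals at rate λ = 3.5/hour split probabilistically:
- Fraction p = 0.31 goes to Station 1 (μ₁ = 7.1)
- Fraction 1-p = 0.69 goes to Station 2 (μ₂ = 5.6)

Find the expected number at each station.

Effective rates: λ₁ = 3.5×0.31 = 1.085, λ₂ = 3.5×0.69 = 2.415
Station 1: ρ₁ = 1.085/7.1 = 0.1528, L₁ = ρ₁/(1-ρ₁) = 0.1528/(1-0.1528) = 0.1804
Station 2: ρ₂ = 2.415/5.6 = 0.43125, L₂ = ρ₂/(1-ρ₂) = 0.43125/(1-0.43125) = 0.7582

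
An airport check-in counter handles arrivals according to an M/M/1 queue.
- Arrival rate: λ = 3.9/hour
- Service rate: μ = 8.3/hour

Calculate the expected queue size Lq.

ρ = λ/μ = 3.9/8.3 = 0.4699
For M/M/1: Lq = λ²/(μ(μ-λ))
Lq = 15.21/(8.3 × 4.40)
Lq = 0.4165 passengers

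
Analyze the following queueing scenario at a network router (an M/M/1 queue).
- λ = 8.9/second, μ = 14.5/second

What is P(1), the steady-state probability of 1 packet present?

ρ = λ/μ = 8.9/14.5 = 0.61379
P(n) = (1-ρ)ρⁿ
P(1) = (1-0.61379) × 0.61379^1
P(1) = 0.38621 × 0.61379
P(1) = 0.2371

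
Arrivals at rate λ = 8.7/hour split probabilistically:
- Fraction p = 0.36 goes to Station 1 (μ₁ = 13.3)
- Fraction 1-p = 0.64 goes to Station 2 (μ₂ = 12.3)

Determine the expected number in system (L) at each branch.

Effective rates: λ₁ = 8.7×0.36 = 3.132, λ₂ = 8.7×0.64 = 5.568
Station 1: ρ₁ = 3.132/13.3 = 0.2355, L₁ = ρ₁/(1-ρ₁) = 0.2355/(1-0.2355) = 0.3080
Station 2: ρ₂ = 5.568/12.3 = 0.45268, L₂ = ρ₂/(1-ρ₂) = 0.45268/(1-0.45268) = 0.8271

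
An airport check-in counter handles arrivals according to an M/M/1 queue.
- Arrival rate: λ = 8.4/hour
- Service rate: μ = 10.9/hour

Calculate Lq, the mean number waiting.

ρ = λ/μ = 8.4/10.9 = 0.7706
For M/M/1: Lq = λ²/(μ(μ-λ))
Lq = 70.56/(10.9 × 2.50)
Lq = 2.5894 passengers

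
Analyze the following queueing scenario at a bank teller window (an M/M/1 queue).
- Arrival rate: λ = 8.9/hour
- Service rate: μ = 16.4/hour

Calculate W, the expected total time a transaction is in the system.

First, compute utilization: ρ = λ/μ = 8.9/16.4 = 0.5427
For M/M/1: W = 1/(μ-λ)
W = 1/(16.4-8.9) = 1/7.50
W = 0.1333 hours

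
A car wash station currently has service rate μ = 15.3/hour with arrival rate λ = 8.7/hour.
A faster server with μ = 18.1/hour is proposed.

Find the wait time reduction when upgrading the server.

System 1: ρ₁ = 8.7/15.3 = 0.5686, W₁ = 1/(15.3-8.7) = 0.15152
System 2: ρ₂ = 8.7/18.1 = 0.4807, W₂ = 1/(18.1-8.7) = 0.10638
Improvement: (W₁-W₂)/W₁ = (0.15152-0.10638)/0.15152 = 29.79%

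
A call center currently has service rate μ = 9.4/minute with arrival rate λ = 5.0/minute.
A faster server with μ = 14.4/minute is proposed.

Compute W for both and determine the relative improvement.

System 1: ρ₁ = 5.0/9.4 = 0.5319, W₁ = 1/(9.4-5.0) = 0.2273
System 2: ρ₂ = 5.0/14.4 = 0.3472, W₂ = 1/(14.4-5.0) = 0.1064
Improvement: (W₁-W₂)/W₁ = (0.2273-0.1064)/0.2273 = 53.19%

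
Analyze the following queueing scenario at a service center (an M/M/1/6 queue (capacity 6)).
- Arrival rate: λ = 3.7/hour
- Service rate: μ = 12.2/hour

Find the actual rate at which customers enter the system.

ρ = λ/μ = 3.7/12.2 = 0.30328
P₀ = (1-ρ)/(1-ρ^(K+1)) = (1-0.30328)/(1-0.30328^7) = 0.69672/0.99976 = 0.6969
P_K = P₀×ρ^K = 0.6969 × 0.30328^6 = 0.6969 × 0.0007781 = 0.0005423
λ_eff = λ(1-P_K) = 3.7 × (1 - 0.0005423) = 3.7 × 0.99946 = 3.6980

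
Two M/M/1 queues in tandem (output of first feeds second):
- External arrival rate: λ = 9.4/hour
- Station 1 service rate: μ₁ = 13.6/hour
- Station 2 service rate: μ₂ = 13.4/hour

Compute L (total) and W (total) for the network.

By Jackson's theorem, each station behaves as independent M/M/1.
Station 1: ρ₁ = 9.4/13.6 = 0.6912, L₁ = ρ₁/(1-ρ₁) = λ/(μ₁-λ) = 9.4/4.20 = 2.2381
Station 2: ρ₂ = 9.4/13.4 = 0.7015, L₂ = ρ₂/(1-ρ₂) = λ/(μ₂-λ) = 9.4/4.00 = 2.3500
Total: L = L₁ + L₂ = 2.2381 + 2.3500 = 4.5881
W = L/λ = 4.5881/9.4 = 0.4881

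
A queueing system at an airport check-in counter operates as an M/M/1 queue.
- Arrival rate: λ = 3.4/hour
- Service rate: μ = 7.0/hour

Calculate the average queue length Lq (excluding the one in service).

ρ = λ/μ = 3.4/7.0 = 0.4857
For M/M/1: Lq = λ²/(μ(μ-λ))
Lq = 11.56/(7.0 × 3.60)
Lq = 0.4587 passengers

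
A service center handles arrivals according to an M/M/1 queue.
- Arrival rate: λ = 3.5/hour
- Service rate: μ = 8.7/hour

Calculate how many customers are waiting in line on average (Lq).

ρ = λ/μ = 3.5/8.7 = 0.4023
For M/M/1: Lq = λ²/(μ(μ-λ))
Lq = 12.25/(8.7 × 5.20)
Lq = 0.2708 customers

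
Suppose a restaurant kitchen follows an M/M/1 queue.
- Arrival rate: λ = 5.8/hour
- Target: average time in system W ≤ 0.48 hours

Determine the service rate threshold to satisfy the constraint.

For M/M/1: W = 1/(μ-λ)
Need W ≤ 0.48, so 1/(μ-λ) ≤ 0.48
μ - λ ≥ 1/0.48 = 2.0833
μ ≥ 5.8 + 2.0833 = 7.8833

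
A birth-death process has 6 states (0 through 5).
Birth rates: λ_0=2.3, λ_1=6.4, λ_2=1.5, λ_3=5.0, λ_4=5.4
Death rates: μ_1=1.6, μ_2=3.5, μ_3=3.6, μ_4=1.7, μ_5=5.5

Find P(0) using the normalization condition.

Ratios P(n)/P(0) = (λ₀···λₙ₋₁)/(μ₁···μₙ):
P(1)/P(0) = (2.3)/(1.6) = 1.4375
P(2)/P(0) = (2.3×6.4)/(1.6×3.5) = 2.6286
P(3)/P(0) = (2.3×6.4×1.5)/(1.6×3.5×3.6) = 1.0952
P(4)/P(0) = (2.3×6.4×1.5×5.0)/(1.6×3.5×3.6×1.7) = 3.2213
P(5)/P(0) = (2.3×6.4×1.5×5.0×5.4)/(1.6×3.5×3.6×1.7×5.5) = 3.1627

Normalization: ∑ P(n) = 1
P(0) × (1.0000 + 1.4375 + 2.6286 + 1.0952 + 3.2213 + 3.1627) = 1
P(0) × 12.5453 = 1
P(0) = 1/12.5453 = 0.07971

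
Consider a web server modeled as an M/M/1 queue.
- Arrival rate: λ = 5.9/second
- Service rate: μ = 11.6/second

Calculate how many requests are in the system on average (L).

ρ = λ/μ = 5.9/11.6 = 0.5086
For M/M/1: L = λ/(μ-λ)
L = 5.9/(11.6-5.9) = 5.9/5.70
L = 1.0351 requests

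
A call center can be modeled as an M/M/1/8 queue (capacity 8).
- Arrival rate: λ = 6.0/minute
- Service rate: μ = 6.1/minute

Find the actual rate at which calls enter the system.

ρ = λ/μ = 6.0/6.1 = 0.9836
P₀ = (1-ρ)/(1-ρ^(K+1)) = (1-0.9836)/(1-0.9836^9) = 0.01640/0.1383 = 0.1186
P_K = P₀×ρ^K = 0.1186 × 0.9836^8 = 0.1186 × 0.8761 = 0.1039
λ_eff = λ(1-P_K) = 6.0 × (1 - 0.1039) = 6.0 × 0.8961 = 5.3766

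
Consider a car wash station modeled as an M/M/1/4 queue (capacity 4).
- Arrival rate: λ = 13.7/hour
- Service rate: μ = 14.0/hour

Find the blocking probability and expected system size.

ρ = λ/μ = 13.7/14.0 = 0.97857
P₀ = (1-ρ)/(1-ρ^(K+1)) = (1-0.97857)/(1-0.97857^5) = 0.021430/0.10265 = 0.2088
P_K = P₀×ρ^K = 0.20876 × 0.97857^4 = 0.20876 × 0.91700 = 0.1914
Blocking probability P_4 = 0.1914 (19.14%)
L = ρ[1 - (K+1)ρ^K + Kρ^(K+1)] / [(1-ρ)(1-ρ^(K+1))]
L = 0.97857 × (1 - 5×0.9169963 + 4×0.8973451) / ((1 - 0.97857) × (1 - 0.8973451)) = 1.9567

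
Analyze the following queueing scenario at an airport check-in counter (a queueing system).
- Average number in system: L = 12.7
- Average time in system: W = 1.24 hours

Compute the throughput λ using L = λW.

Little's Law: L = λW, so λ = L/W
λ = 12.7/1.24 = 10.2419 passengers/hour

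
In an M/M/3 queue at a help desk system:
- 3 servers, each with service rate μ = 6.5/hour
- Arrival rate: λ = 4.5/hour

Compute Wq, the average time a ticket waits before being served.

Traffic intensity: ρ = λ/(cμ) = 4.5/(3×6.5) = 0.2308
Since ρ = 0.2308 < 1, system is stable.
Offered load a = λ/μ = cρ = 4.5/6.5 = 0.6923
P₀ = [ Σₙ₌₀^2 aⁿ/n! + a^3/(3!(1-ρ)) ]⁻¹
Σ = a^0/0! + a^1/1! + a^2/2! = 1.0000 + 0.69231 + 0.23964 = 1.9320
a^3/(3!(1-ρ)) = 0.3318/(6 × 0.7692) = 0.07189
P₀ = 1/(1.9320 + 0.07189) = 0.4990
Lq = P₀·a^3·ρ / (3!(1-ρ)²) = 0.4990 × 0.3318 × 0.2308 / (6 × 0.5917) = 0.01076
Wq = Lq/λ = 0.010763/4.5 = 0.002392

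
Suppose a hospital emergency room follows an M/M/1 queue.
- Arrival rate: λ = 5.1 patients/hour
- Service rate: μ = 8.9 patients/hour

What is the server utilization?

Server utilization: ρ = λ/μ
ρ = 5.1/8.9 = 0.5730
The server is busy 57.30% of the time.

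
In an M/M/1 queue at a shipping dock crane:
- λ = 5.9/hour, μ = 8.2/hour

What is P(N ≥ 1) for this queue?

ρ = λ/μ = 5.9/8.2 = 0.7195
P(N ≥ n) = ρⁿ
P(N ≥ 1) = 0.7195^1
P(N ≥ 1) = 0.7195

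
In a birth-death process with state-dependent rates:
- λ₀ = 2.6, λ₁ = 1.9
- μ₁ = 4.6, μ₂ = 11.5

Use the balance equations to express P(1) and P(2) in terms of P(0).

Balance equations:
State 0: λ₀P₀ = μ₁P₁ → P₁ = (λ₀/μ₁)P₀ = (2.6/4.6)P₀ = 0.5652P₀
State 1: P₂ = (λ₀λ₁)/(μ₁μ₂)P₀ = (2.6×1.9)/(4.6×11.5)P₀ = 0.09338P₀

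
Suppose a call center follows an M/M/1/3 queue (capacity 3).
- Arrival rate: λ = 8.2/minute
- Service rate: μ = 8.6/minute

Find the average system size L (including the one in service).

ρ = λ/μ = 8.2/8.6 = 0.9535
P₀ = (1-ρ)/(1-ρ^(K+1)) = (1-0.9535)/(1-0.9535^4) = 0.046500/0.17342 = 0.2681
P_K = P₀×ρ^K = 0.2681 × 0.9535^3 = 0.2681 × 0.8669 = 0.2324
L = ρ[1 - (K+1)ρ^K + Kρ^(K+1)] / [(1-ρ)(1-ρ^(K+1))]
L = 0.9535 × (1 - 4×0.8668862 + 3×0.8265760) / ((1 - 0.9535) × (1 - 0.8265760)) = 1.4405 calls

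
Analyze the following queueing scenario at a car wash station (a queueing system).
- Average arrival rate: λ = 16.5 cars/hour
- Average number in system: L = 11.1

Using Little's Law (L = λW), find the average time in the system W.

Little's Law: L = λW, so W = L/λ
W = 11.1/16.5 = 0.6727 hours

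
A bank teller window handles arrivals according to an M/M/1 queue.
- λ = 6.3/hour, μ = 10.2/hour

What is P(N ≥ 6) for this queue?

ρ = λ/μ = 6.3/10.2 = 0.61765
P(N ≥ n) = ρⁿ
P(N ≥ 6) = 0.61765^6
P(N ≥ 6) = 0.05552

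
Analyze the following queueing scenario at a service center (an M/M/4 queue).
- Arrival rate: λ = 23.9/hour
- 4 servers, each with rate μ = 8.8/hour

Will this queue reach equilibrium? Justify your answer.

Stability requires ρ = λ/(cμ) < 1
ρ = 23.9/(4 × 8.8) = 23.9/35.20 = 0.6790
Since 0.6790 < 1, the system is STABLE.
The servers are busy 67.90% of the time.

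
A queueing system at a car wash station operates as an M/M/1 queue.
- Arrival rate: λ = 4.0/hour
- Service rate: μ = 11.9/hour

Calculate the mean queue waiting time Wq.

First, compute utilization: ρ = λ/μ = 4.0/11.9 = 0.3361
For M/M/1: Wq = λ/(μ(μ-λ))
Wq = 4.0/(11.9 × (11.9-4.0))
Wq = 4.0/(11.9 × 7.90)
Wq = 0.04255 hours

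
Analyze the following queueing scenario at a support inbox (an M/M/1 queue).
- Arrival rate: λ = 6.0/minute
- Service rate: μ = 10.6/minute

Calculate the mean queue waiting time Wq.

First, compute utilization: ρ = λ/μ = 6.0/10.6 = 0.5660
For M/M/1: Wq = λ/(μ(μ-λ))
Wq = 6.0/(10.6 × (10.6-6.0))
Wq = 6.0/(10.6 × 4.60)
Wq = 0.1231 minutes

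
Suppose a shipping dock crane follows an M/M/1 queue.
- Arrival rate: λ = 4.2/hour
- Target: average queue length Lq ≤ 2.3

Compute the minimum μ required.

For M/M/1: Lq = λ²/(μ(μ-λ))
Need Lq ≤ 2.3, i.e. μ(μ-λ) ≥ λ²/2.3
μ² - 4.2μ - 17.64/2.3 ≥ 0  →  μ² - 4.2μ - 7.669565 ≥ 0
Quadratic formula (positive root): μ = [λ + √(λ² + 4×7.669565)]/2
Discriminant: 17.64 + 4×7.669565 = 48.31826, √48.31826 = 6.95113
μ ≥ (4.2 + 6.95113)/2 = 5.5756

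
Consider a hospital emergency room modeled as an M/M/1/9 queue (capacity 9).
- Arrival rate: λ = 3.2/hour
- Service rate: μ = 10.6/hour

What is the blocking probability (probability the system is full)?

ρ = λ/μ = 3.2/10.6 = 0.3019
P₀ = (1-ρ)/(1-ρ^(K+1)) = (1-0.3019)/(1-0.3019^10) = 0.6981/1.0000 = 0.6981
P_K = P₀×ρ^K = 0.6981 × 0.3019^9 = 0.6981 × 0.00002083 = 0.00001454
Blocking probability = 0.001454%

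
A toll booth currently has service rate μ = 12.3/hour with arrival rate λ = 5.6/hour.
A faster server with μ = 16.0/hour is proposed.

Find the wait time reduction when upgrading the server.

System 1: ρ₁ = 5.6/12.3 = 0.4553, W₁ = 1/(12.3-5.6) = 0.14925
System 2: ρ₂ = 5.6/16.0 = 0.3500, W₂ = 1/(16.0-5.6) = 0.096154
Improvement: (W₁-W₂)/W₁ = (0.14925-0.096154)/0.14925 = 35.58%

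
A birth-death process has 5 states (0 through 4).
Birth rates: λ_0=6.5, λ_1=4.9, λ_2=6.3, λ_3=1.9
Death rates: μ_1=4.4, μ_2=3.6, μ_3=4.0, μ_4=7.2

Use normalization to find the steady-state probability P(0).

Ratios P(n)/P(0) = (λ₀···λₙ₋₁)/(μ₁···μₙ):
P(1)/P(0) = (6.5)/(4.4) = 1.4773
P(2)/P(0) = (6.5×4.9)/(4.4×3.6) = 2.0107
P(3)/P(0) = (6.5×4.9×6.3)/(4.4×3.6×4.0) = 3.1669
P(4)/P(0) = (6.5×4.9×6.3×1.9)/(4.4×3.6×4.0×7.2) = 0.8357

Normalization: ∑ P(n) = 1
P(0) × (1.0000 + 1.4773 + 2.0107 + 3.1669 + 0.8357) = 1
P(0) × 8.4906 = 1
P(0) = 1/8.4906 = 0.1178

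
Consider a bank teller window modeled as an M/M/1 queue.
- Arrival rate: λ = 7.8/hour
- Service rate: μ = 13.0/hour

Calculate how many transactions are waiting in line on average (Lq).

ρ = λ/μ = 7.8/13.0 = 0.6000
For M/M/1: Lq = λ²/(μ(μ-λ))
Lq = 60.84/(13.0 × 5.20)
Lq = 0.9000 transactions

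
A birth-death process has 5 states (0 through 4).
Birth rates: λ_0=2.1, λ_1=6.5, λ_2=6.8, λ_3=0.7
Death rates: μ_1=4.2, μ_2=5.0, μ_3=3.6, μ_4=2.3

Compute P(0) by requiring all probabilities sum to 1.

Ratios P(n)/P(0) = (λ₀···λₙ₋₁)/(μ₁···μₙ):
P(1)/P(0) = (2.1)/(4.2) = 0.5000000
P(2)/P(0) = (2.1×6.5)/(4.2×5.0) = 0.6500000
P(3)/P(0) = (2.1×6.5×6.8)/(4.2×5.0×3.6) = 1.227778
P(4)/P(0) = (2.1×6.5×6.8×0.7)/(4.2×5.0×3.6×2.3) = 0.3736715

Normalization: ∑ P(n) = 1
P(0) × (1.000000 + 0.5000000 + 0.6500000 + 1.227778 + 0.3736715) = 1
P(0) × 3.7514 = 1
P(0) = 1/3.7514 = 0.2666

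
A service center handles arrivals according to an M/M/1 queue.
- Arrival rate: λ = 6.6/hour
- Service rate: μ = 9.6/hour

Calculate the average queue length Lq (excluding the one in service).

ρ = λ/μ = 6.6/9.6 = 0.6875
For M/M/1: Lq = λ²/(μ(μ-λ))
Lq = 43.56/(9.6 × 3.00)
Lq = 1.5125 customers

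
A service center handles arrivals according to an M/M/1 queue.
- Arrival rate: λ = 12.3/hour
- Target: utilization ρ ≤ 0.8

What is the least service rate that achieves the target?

ρ = λ/μ, so μ = λ/ρ
μ ≥ 12.3/0.8 = 15.3750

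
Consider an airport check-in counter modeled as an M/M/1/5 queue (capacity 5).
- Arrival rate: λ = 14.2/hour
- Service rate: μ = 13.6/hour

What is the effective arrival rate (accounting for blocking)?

ρ = λ/μ = 14.2/13.6 = 1.04412
P₀ = (1-ρ)/(1-ρ^(K+1)) = (1-1.04412)/(1-1.04412^6) = -0.04412/-0.2957 = 0.1492
P_K = P₀×ρ^K = 0.14921 × 1.04412^5 = 0.14921 × 1.2409 = 0.1852
λ_eff = λ(1-P_K) = 14.2 × (1 - 0.185158) = 14.2 × 0.814842 = 11.5708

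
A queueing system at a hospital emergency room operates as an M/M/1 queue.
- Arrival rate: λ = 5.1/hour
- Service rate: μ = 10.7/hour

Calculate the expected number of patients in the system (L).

ρ = λ/μ = 5.1/10.7 = 0.4766
For M/M/1: L = λ/(μ-λ)
L = 5.1/(10.7-5.1) = 5.1/5.60
L = 0.9107 patients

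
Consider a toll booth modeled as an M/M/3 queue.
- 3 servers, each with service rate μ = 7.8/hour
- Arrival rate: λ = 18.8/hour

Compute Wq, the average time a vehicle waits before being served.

Traffic intensity: ρ = λ/(cμ) = 18.8/(3×7.8) = 0.8034
Since ρ = 0.8034 < 1, system is stable.
Offered load a = λ/μ = cρ = 18.8/7.8 = 2.4103
P₀ = [ Σₙ₌₀^2 aⁿ/n! + a^3/(3!(1-ρ)) ]⁻¹
Σ = a^0/0! + a^1/1! + a^2/2! = 1.00000 + 2.41026 + 2.90467 = 6.3149
a^3/(3!(1-ρ)) = 14.0020/(6 × 0.19658) = 11.8713
P₀ = 1/(6.3149 + 11.8713) = 0.05499
Lq = P₀·a^3·ρ / (3!(1-ρ)²) = 0.054987 × 14.0020 × 0.80342 / (6 × 0.038644) = 2.6678
Wq = Lq/λ = 2.6678/18.8 = 0.1419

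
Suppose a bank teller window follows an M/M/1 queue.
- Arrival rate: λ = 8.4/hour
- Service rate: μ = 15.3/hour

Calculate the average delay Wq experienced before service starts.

First, compute utilization: ρ = λ/μ = 8.4/15.3 = 0.5490
For M/M/1: Wq = λ/(μ(μ-λ))
Wq = 8.4/(15.3 × (15.3-8.4))
Wq = 8.4/(15.3 × 6.90)
Wq = 0.07957 hours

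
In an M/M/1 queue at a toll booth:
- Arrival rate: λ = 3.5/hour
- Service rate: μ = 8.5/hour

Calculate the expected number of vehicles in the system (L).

ρ = λ/μ = 3.5/8.5 = 0.4118
For M/M/1: L = λ/(μ-λ)
L = 3.5/(8.5-3.5) = 3.5/5.00
L = 0.7000 vehicles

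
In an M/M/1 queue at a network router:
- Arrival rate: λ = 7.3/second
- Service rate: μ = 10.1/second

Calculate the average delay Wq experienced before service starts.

First, compute utilization: ρ = λ/μ = 7.3/10.1 = 0.7228
For M/M/1: Wq = λ/(μ(μ-λ))
Wq = 7.3/(10.1 × (10.1-7.3))
Wq = 7.3/(10.1 × 2.80)
Wq = 0.2581 seconds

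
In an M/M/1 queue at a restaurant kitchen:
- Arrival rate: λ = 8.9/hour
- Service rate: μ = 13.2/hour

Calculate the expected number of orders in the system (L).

ρ = λ/μ = 8.9/13.2 = 0.6742
For M/M/1: L = λ/(μ-λ)
L = 8.9/(13.2-8.9) = 8.9/4.30
L = 2.0698 orders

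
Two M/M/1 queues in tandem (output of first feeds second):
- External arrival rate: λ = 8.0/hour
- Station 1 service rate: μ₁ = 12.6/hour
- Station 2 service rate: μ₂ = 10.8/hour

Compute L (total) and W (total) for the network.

By Jackson's theorem, each station behaves as independent M/M/1.
Station 1: ρ₁ = 8.0/12.6 = 0.6349, L₁ = ρ₁/(1-ρ₁) = λ/(μ₁-λ) = 8.0/4.60 = 1.73913
Station 2: ρ₂ = 8.0/10.8 = 0.7407, L₂ = ρ₂/(1-ρ₂) = λ/(μ₂-λ) = 8.0/2.80 = 2.85714
Total: L = L₁ + L₂ = 1.73913 + 2.85714 = 4.5963
W = L/λ = 4.5963/8.0 = 0.5745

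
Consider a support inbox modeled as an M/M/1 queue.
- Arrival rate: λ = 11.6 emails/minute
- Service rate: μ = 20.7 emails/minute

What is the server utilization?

Server utilization: ρ = λ/μ
ρ = 11.6/20.7 = 0.5604
The server is busy 56.04% of the time.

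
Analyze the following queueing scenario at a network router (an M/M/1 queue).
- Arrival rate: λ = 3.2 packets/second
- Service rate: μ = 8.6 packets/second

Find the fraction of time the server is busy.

Server utilization: ρ = λ/μ
ρ = 3.2/8.6 = 0.3721
The server is busy 37.21% of the time.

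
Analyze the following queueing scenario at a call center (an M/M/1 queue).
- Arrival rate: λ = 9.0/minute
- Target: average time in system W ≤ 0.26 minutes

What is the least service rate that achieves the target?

For M/M/1: W = 1/(μ-λ)
Need W ≤ 0.26, so 1/(μ-λ) ≤ 0.26
μ - λ ≥ 1/0.26 = 3.8462
μ ≥ 9.0 + 3.8462 = 12.8462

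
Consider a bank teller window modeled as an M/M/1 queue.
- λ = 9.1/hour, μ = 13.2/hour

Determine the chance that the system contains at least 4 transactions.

ρ = λ/μ = 9.1/13.2 = 0.6894
P(N ≥ n) = ρⁿ
P(N ≥ 4) = 0.6894^4
P(N ≥ 4) = 0.2259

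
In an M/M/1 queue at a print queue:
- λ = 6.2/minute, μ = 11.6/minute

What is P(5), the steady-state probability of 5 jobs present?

ρ = λ/μ = 6.2/11.6 = 0.5345
P(n) = (1-ρ)ρⁿ
P(5) = (1-0.5345) × 0.5345^5
P(5) = 0.4655 × 0.04363
P(5) = 0.02031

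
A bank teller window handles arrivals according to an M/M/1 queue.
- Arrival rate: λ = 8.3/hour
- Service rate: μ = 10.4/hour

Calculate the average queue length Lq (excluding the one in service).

ρ = λ/μ = 8.3/10.4 = 0.7981
For M/M/1: Lq = λ²/(μ(μ-λ))
Lq = 68.89/(10.4 × 2.10)
Lq = 3.1543 transactions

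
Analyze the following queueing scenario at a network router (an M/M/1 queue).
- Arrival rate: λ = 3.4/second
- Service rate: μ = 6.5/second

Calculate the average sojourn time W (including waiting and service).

First, compute utilization: ρ = λ/μ = 3.4/6.5 = 0.5231
For M/M/1: W = 1/(μ-λ)
W = 1/(6.5-3.4) = 1/3.10
W = 0.3226 seconds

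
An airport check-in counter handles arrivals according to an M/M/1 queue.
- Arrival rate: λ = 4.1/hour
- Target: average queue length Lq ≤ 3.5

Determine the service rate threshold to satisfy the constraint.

For M/M/1: Lq = λ²/(μ(μ-λ))
Need Lq ≤ 3.5, i.e. μ(μ-λ) ≥ λ²/3.5
μ² - 4.1μ - 16.81/3.5 ≥ 0  →  μ² - 4.1μ - 4.80286 ≥ 0
Quadratic formula (positive root): μ = [λ + √(λ² + 4×4.80286)]/2
Discriminant: 16.81 + 4×4.80286 = 36.0214, √36.0214 = 6.0018
μ ≥ (4.1 + 6.0018)/2 = 5.0509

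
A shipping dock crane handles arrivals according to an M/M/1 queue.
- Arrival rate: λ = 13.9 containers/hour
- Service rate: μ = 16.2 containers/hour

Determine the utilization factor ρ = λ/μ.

Server utilization: ρ = λ/μ
ρ = 13.9/16.2 = 0.8580
The server is busy 85.80% of the time.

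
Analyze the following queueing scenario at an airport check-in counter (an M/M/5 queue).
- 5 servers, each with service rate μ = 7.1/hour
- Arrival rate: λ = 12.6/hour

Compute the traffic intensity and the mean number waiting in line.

Traffic intensity: ρ = λ/(cμ) = 12.6/(5×7.1) = 0.3549
Since ρ = 0.3549 < 1, system is stable.
Offered load a = λ/μ = cρ = 12.6/7.1 = 1.7746
P₀ = [ Σₙ₌₀^4 aⁿ/n! + a^5/(5!(1-ρ)) ]⁻¹
Σ = a^0/0! + a^1/1! + a^2/2! + a^3/3! + a^4/4! = 1.0000 + 1.7746 + 1.5747 + 0.9315 + 0.4133 = 5.6941
a^5/(5!(1-ρ)) = 17.6020/(120 × 0.6451) = 0.2274
P₀ = 1/(5.6941 + 0.2274) = 0.1689
Lq = P₀·a^5·ρ / (5!(1-ρ)²) = 0.1689 × 17.6020 × 0.3549 / (120 × 0.4161) = 0.02113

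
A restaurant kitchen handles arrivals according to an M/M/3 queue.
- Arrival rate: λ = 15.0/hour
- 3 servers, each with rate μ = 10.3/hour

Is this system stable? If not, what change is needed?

Stability requires ρ = λ/(cμ) < 1
ρ = 15.0/(3 × 10.3) = 15.0/30.90 = 0.4854
Since 0.4854 < 1, the system is STABLE.
The servers are busy 48.54% of the time.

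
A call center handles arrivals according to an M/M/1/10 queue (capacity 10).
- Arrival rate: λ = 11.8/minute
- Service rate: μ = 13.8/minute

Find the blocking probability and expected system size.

ρ = λ/μ = 11.8/13.8 = 0.85507
P₀ = (1-ρ)/(1-ρ^(K+1)) = (1-0.85507)/(1-0.85507^11) = 0.14493/0.82134 = 0.1765
P_K = P₀×ρ^K = 0.1765 × 0.85507^10 = 0.1765 × 0.2089 = 0.03687
Blocking probability P_10 = 0.03687 (3.69%)
L = ρ[1 - (K+1)ρ^K + Kρ^(K+1)] / [(1-ρ)(1-ρ^(K+1))]
L = 0.85507 × (1 - 11×0.2089376 + 10×0.1786563) / ((1 - 0.85507) × (1 - 0.1786563)) = 3.5072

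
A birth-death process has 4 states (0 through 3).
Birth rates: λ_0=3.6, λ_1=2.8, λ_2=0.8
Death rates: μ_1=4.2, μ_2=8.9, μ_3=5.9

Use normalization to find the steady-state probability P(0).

Ratios P(n)/P(0) = (λ₀···λₙ₋₁)/(μ₁···μₙ):
P(1)/P(0) = (3.6)/(4.2) = 0.8571
P(2)/P(0) = (3.6×2.8)/(4.2×8.9) = 0.2697
P(3)/P(0) = (3.6×2.8×0.8)/(4.2×8.9×5.9) = 0.03656

Normalization: ∑ P(n) = 1
P(0) × (1.0000 + 0.8571 + 0.2697 + 0.03656) = 1
P(0) × 2.1634 = 1
P(0) = 1/2.1634 = 0.4622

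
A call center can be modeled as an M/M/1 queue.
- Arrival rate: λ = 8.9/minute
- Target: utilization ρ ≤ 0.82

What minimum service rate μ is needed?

ρ = λ/μ, so μ = λ/ρ
μ ≥ 8.9/0.82 = 10.8537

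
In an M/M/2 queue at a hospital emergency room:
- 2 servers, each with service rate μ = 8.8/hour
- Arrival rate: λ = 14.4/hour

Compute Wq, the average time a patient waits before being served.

Traffic intensity: ρ = λ/(cμ) = 14.4/(2×8.8) = 0.8182
Since ρ = 0.8182 < 1, system is stable.
Offered load a = λ/μ = cρ = 14.4/8.8 = 1.6364
P₀ = [ Σₙ₌₀^1 aⁿ/n! + a^2/(2!(1-ρ)) ]⁻¹
Σ = a^0/0! + a^1/1! = 1.0000 + 1.6364 = 2.6364
a^2/(2!(1-ρ)) = 2.6777/(2 × 0.18182) = 7.3636
P₀ = 1/(2.6364 + 7.3636) = 0.1000
Lq = P₀·a^2·ρ / (2!(1-ρ)²) = 0.10000 × 2.6777 × 0.81818 / (2 × 0.033058) = 3.3136
Wq = Lq/λ = 3.3136/14.4 = 0.2301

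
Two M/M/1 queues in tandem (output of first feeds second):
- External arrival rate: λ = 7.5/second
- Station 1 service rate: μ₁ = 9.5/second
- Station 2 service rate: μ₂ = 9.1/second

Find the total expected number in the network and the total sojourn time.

By Jackson's theorem, each station behaves as independent M/M/1.
Station 1: ρ₁ = 7.5/9.5 = 0.7895, L₁ = ρ₁/(1-ρ₁) = λ/(μ₁-λ) = 7.5/2.00 = 3.7500
Station 2: ρ₂ = 7.5/9.1 = 0.8242, L₂ = ρ₂/(1-ρ₂) = λ/(μ₂-λ) = 7.5/1.60 = 4.6875
Total: L = L₁ + L₂ = 3.7500 + 4.6875 = 8.4375
W = L/λ = 8.4375/7.5 = 1.1250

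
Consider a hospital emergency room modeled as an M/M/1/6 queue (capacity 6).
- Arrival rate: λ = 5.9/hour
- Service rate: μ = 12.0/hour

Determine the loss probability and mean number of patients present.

ρ = λ/μ = 5.9/12.0 = 0.49167
P₀ = (1-ρ)/(1-ρ^(K+1)) = (1-0.49167)/(1-0.49167^7) = 0.50833/0.99305 = 0.5119
P_K = P₀×ρ^K = 0.51189 × 0.49167^6 = 0.51189 × 0.014127 = 0.007231
Blocking probability P_6 = 0.007231 (0.72%)
L = ρ[1 - (K+1)ρ^K + Kρ^(K+1)] / [(1-ρ)(1-ρ^(K+1))]
L = 0.49167 × (1 - 7×0.014127 + 6×0.0069457) / ((1 - 0.49167) × (1 - 0.0069457)) = 0.9183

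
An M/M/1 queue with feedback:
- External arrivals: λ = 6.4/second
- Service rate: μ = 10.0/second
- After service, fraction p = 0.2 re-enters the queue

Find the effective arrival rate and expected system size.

Effective arrival rate: λ_eff = λ/(1-p) = 6.4/(1-0.2) = 6.4/0.80 = 8.0000
ρ = λ_eff/μ = 8.0000/10.0 = 0.8000
L = ρ/(1-ρ) = 0.8000/(1-0.8000) = 4.0000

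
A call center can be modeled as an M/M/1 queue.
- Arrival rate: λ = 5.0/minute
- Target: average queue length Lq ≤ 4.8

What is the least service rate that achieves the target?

For M/M/1: Lq = λ²/(μ(μ-λ))
Need Lq ≤ 4.8, i.e. μ(μ-λ) ≥ λ²/4.8
μ² - 5.0μ - 25.00/4.8 ≥ 0  →  μ² - 5.0μ - 5.20833 ≥ 0
Quadratic formula (positive root): μ = [λ + √(λ² + 4×5.20833)]/2
Discriminant: 25.00 + 4×5.20833 = 45.8333, √45.8333 = 6.7700
μ ≥ (5.0 + 6.7700)/2 = 5.8850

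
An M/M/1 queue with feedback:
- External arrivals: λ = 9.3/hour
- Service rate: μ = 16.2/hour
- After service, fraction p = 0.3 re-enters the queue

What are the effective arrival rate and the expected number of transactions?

Effective arrival rate: λ_eff = λ/(1-p) = 9.3/(1-0.3) = 9.3/0.70 = 13.28571
ρ = λ_eff/μ = 13.28571/16.2 = 0.820106
L = ρ/(1-ρ) = 0.820106/(1-0.820106) = 4.5588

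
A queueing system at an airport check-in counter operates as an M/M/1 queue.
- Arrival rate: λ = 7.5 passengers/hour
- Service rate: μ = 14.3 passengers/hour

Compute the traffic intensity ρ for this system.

Server utilization: ρ = λ/μ
ρ = 7.5/14.3 = 0.5245
The server is busy 52.45% of the time.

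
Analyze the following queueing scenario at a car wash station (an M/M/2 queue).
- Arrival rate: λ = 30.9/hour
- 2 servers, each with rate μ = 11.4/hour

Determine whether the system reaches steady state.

Stability requires ρ = λ/(cμ) < 1
ρ = 30.9/(2 × 11.4) = 30.9/22.80 = 1.3553
Since 1.3553 ≥ 1, the system is UNSTABLE.
Need c > λ/μ = 30.9/11.4 = 2.71.
Minimum servers needed: c = 3.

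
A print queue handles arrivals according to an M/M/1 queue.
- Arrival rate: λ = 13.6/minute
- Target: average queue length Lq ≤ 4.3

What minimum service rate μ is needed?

For M/M/1: Lq = λ²/(μ(μ-λ))
Need Lq ≤ 4.3, i.e. μ(μ-λ) ≥ λ²/4.3
μ² - 13.6μ - 184.96/4.3 ≥ 0  →  μ² - 13.6μ - 43.01395 ≥ 0
Quadratic formula (positive root): μ = [λ + √(λ² + 4×43.01395)]/2
Discriminant: 184.96 + 4×43.01395 = 357.0158, √357.0158 = 18.89486
μ ≥ (13.6 + 18.89486)/2 = 16.2474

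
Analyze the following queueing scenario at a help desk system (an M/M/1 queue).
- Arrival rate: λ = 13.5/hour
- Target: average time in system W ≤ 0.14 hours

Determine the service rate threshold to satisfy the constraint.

For M/M/1: W = 1/(μ-λ)
Need W ≤ 0.14, so 1/(μ-λ) ≤ 0.14
μ - λ ≥ 1/0.14 = 7.1429
μ ≥ 13.5 + 7.1429 = 20.6429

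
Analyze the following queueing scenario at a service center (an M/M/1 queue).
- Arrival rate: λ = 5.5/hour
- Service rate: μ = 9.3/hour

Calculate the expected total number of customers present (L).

ρ = λ/μ = 5.5/9.3 = 0.5914
For M/M/1: L = λ/(μ-λ)
L = 5.5/(9.3-5.5) = 5.5/3.80
L = 1.4474 customers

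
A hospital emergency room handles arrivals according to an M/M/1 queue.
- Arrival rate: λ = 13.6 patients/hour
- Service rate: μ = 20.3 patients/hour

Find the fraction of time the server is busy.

Server utilization: ρ = λ/μ
ρ = 13.6/20.3 = 0.6700
The server is busy 67.00% of the time.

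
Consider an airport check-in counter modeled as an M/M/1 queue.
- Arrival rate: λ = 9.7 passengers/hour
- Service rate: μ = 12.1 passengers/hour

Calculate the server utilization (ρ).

Server utilization: ρ = λ/μ
ρ = 9.7/12.1 = 0.8017
The server is busy 80.17% of the time.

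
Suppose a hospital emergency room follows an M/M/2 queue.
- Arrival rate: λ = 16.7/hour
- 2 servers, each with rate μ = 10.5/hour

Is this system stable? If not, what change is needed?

Stability requires ρ = λ/(cμ) < 1
ρ = 16.7/(2 × 10.5) = 16.7/21.00 = 0.7952
Since 0.7952 < 1, the system is STABLE.
The servers are busy 79.52% of the time.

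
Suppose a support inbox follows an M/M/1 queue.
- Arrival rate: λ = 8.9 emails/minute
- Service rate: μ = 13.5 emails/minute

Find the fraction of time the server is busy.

Server utilization: ρ = λ/μ
ρ = 8.9/13.5 = 0.6593
The server is busy 65.93% of the time.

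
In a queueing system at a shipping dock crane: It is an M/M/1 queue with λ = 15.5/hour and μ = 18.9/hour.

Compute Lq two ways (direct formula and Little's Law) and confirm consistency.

Method 1 (direct): Lq = λ²/(μ(μ-λ)) = 240.25/(18.9 × 3.40) = 3.7387

Method 2 (Little's Law):
W = 1/(μ-λ) = 1/3.40 = 0.294118
Wq = W - 1/μ = 0.294118 - 0.0529101 = 0.241208
Lq = λWq = 15.5 × 0.241208 = 3.7387 ✔ (matches Method 1)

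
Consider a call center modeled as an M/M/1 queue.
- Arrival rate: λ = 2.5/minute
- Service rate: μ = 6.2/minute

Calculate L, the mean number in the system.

ρ = λ/μ = 2.5/6.2 = 0.4032
For M/M/1: L = λ/(μ-λ)
L = 2.5/(6.2-2.5) = 2.5/3.70
L = 0.6757 calls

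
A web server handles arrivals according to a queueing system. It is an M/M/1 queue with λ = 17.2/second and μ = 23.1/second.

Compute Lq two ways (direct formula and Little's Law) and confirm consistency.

Method 1 (direct): Lq = λ²/(μ(μ-λ)) = 295.84/(23.1 × 5.90) = 2.1707

Method 2 (Little's Law):
W = 1/(μ-λ) = 1/5.90 = 0.1694915
Wq = W - 1/μ = 0.1694915 - 0.04329004 = 0.126201
Lq = λWq = 17.2 × 0.126201 = 2.1707 ✔ (matches Method 1)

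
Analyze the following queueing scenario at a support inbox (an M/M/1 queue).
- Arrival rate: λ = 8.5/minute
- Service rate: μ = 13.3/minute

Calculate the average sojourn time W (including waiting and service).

First, compute utilization: ρ = λ/μ = 8.5/13.3 = 0.6391
For M/M/1: W = 1/(μ-λ)
W = 1/(13.3-8.5) = 1/4.80
W = 0.2083 minutes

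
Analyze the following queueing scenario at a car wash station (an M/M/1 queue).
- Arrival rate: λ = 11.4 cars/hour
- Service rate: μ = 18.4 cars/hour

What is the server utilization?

Server utilization: ρ = λ/μ
ρ = 11.4/18.4 = 0.6196
The server is busy 61.96% of the time.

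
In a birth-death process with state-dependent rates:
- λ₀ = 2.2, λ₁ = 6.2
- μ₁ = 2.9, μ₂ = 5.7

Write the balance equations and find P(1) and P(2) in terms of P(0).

Balance equations:
State 0: λ₀P₀ = μ₁P₁ → P₁ = (λ₀/μ₁)P₀ = (2.2/2.9)P₀ = 0.7586P₀
State 1: P₂ = (λ₀λ₁)/(μ₁μ₂)P₀ = (2.2×6.2)/(2.9×5.7)P₀ = 0.8252P₀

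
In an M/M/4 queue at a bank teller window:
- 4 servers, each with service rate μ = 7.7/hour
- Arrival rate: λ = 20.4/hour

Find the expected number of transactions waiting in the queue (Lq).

Traffic intensity: ρ = λ/(cμ) = 20.4/(4×7.7) = 0.6623
Since ρ = 0.6623 < 1, system is stable.
Offered load a = λ/μ = cρ = 20.4/7.7 = 2.6494
P₀ = [ Σₙ₌₀^3 aⁿ/n! + a^4/(4!(1-ρ)) ]⁻¹
Σ = a^0/0! + a^1/1! + a^2/2! + a^3/3! = 1.0000 + 2.6494 + 3.5095 + 3.0993 = 10.2582
a^4/(4!(1-ρ)) = 49.26719/(24 × 0.3376623) = 6.0794
P₀ = 1/(10.2582 + 6.0794) = 0.06121
Lq = P₀·a^4·ρ / (4!(1-ρ)²) = 0.061208 × 49.2672 × 0.66234 / (24 × 0.11402) = 0.7299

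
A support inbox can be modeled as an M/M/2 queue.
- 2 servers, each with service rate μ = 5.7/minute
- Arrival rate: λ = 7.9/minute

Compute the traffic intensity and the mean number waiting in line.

Traffic intensity: ρ = λ/(cμ) = 7.9/(2×5.7) = 0.6930
Since ρ = 0.6930 < 1, system is stable.
Offered load a = λ/μ = cρ = 7.9/5.7 = 1.3860
P₀ = [ Σₙ₌₀^1 aⁿ/n! + a^2/(2!(1-ρ)) ]⁻¹
Σ = a^0/0! + a^1/1! = 1.0000 + 1.3860 = 2.3860
a^2/(2!(1-ρ)) = 1.9209/(2 × 0.30702) = 3.1283
P₀ = 1/(2.3860 + 3.1283) = 0.1813
Lq = P₀·a^2·ρ / (2!(1-ρ)²) = 0.18135 × 1.9209 × 0.69298 / (2 × 0.094260) = 1.2805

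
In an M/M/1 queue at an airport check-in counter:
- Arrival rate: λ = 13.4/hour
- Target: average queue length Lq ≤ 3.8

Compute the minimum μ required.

For M/M/1: Lq = λ²/(μ(μ-λ))
Need Lq ≤ 3.8, i.e. μ(μ-λ) ≥ λ²/3.8
μ² - 13.4μ - 179.56/3.8 ≥ 0  →  μ² - 13.4μ - 47.25263 ≥ 0
Quadratic formula (positive root): μ = [λ + √(λ² + 4×47.25263)]/2
Discriminant: 179.56 + 4×47.25263 = 368.5705, √368.5705 = 19.1982
μ ≥ (13.4 + 19.1982)/2 = 16.2991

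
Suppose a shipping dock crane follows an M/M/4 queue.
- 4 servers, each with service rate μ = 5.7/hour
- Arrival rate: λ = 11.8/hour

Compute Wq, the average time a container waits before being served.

Traffic intensity: ρ = λ/(cμ) = 11.8/(4×5.7) = 0.5175
Since ρ = 0.5175 < 1, system is stable.
Offered load a = λ/μ = cρ = 11.8/5.7 = 2.0702
P₀ = [ Σₙ₌₀^3 aⁿ/n! + a^4/(4!(1-ρ)) ]⁻¹
Σ = a^0/0! + a^1/1! + a^2/2! + a^3/3! = 1.0000 + 2.0702 + 2.1428 + 1.4787 = 6.6917
a^4/(4!(1-ρ)) = 18.3666/(24 × 0.48246) = 1.5862
P₀ = 1/(6.6917 + 1.5862) = 0.1208
Lq = P₀·a^4·ρ / (4!(1-ρ)²) = 0.12080 × 18.3666 × 0.51754 / (24 × 0.23276) = 0.2056
Wq = Lq/λ = 0.2056/11.8 = 0.01742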